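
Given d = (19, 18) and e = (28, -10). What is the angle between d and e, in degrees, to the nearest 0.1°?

63.1

d · e = 19·28 + 18·(-10) = 532 - 180 = 352
|d|² = 361 + 324 = 685,  |d| = √685 ≈ 26.172505
|e|² = 784 + 100 = 884,  |e| = √884 ≈ 29.732137
cos θ = 352 / (26.172505 · 29.732137) ≈ 0.45235
θ = arccos(0.45235) ≈ 63.1°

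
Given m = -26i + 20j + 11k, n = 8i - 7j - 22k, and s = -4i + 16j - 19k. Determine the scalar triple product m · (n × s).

-6710

n × s:
i: (-7)·(-19) - (-22)·16 = 133 - (-352) = 485
j: (-22)·(-4) - 8·(-19) = 88 - (-152) = 240
k: 8·16 - (-7)·(-4) = 128 - 28 = 100
n × s = (485, 240, 100)
m · (n × s) = (-26)·485 + 20·240 + 11·100 = -12610 + 4800 + 1100 = -6710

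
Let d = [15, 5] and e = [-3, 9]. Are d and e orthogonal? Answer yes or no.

d · e = 15·(-3) + 5·9 = -45 + 45 = 0
Zero, so the vectors are orthogonal.

yes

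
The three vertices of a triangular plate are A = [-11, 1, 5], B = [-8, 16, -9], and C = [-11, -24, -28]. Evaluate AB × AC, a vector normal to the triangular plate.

(-845, 99, -75)

AB = (3, 15, -14)
AC = (0, -25, -33)
i: 15·(-33) - (-14)·(-25) = -495 - 350 = -845
j: (-14)·0 - 3·(-33) = 0 - (-99) = 99
k: 3·(-25) - 15·0 = -75 - 0 = -75
AB × AC = (-845, 99, -75)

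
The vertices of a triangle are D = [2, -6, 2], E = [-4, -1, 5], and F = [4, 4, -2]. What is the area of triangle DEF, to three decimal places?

DE = (-6, 5, 3),  DF = (2, 10, -4)
i: 5·(-4) - 3·10 = -20 - 30 = -50
j: 3·2 - (-6)·(-4) = 6 - 24 = -18
k: (-6)·10 - 5·2 = -60 - 10 = -70
DE × DF = (-50, -18, -70)
|DE × DF| = √7724 ≈ 87.8863
area = ½ · 87.8863 ≈ 43.943

43.943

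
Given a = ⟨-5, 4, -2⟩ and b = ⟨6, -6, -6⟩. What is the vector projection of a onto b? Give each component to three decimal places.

a · b = (-5)·6 + 4·(-6) + (-2)·(-6) = -30 - 24 + 12 = -42
|b|² = 36 + 36 + 36 = 108
proj_b a = (-42/108) · (6, -6, -6) ≈ (-2.333, 2.333, 2.333)

(-2.333, 2.333, 2.333)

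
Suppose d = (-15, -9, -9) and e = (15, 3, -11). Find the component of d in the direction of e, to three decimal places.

d · e = (-15)·15 + (-9)·3 + (-9)·(-11) = -225 - 27 + 99 = -153
|e| = √(225 + 9 + 121) = √355 ≈ 18.8414
comp_e d = -153 / √355 ≈ -8.120

-8.120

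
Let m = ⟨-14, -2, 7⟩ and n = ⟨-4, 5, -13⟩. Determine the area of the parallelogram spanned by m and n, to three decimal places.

224.199

i: (-2)·(-13) - 7·5 = 26 - 35 = -9
j: 7·(-4) - (-14)·(-13) = -28 - 182 = -210
k: (-14)·5 - (-2)·(-4) = -70 - 8 = -78
m × n = (-9, -210, -78)
|m × n| = √((-9)² + (-210)² + (-78)²) = √50265 ≈ 224.1986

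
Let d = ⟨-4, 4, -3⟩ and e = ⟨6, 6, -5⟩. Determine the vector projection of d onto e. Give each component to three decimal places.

d · e = (-4)·6 + 4·6 + (-3)·(-5) = -24 + 24 + 15 = 15
|e|² = 36 + 36 + 25 = 97
proj_e d = (15/97) · (6, 6, -5) ≈ (0.928, 0.928, -0.773)

(0.928, 0.928, -0.773)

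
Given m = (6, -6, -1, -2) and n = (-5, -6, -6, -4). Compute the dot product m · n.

m · n = 6·(-5) + (-6)·(-6) + (-1)·(-6) + (-2)·(-4) = -30 + 36 + 6 + 8 = 20

20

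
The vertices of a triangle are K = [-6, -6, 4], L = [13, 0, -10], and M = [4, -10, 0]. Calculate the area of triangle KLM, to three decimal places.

85.135

KL = (19, 6, -14),  KM = (10, -4, -4)
i: 6·(-4) - (-14)·(-4) = -24 - 56 = -80
j: (-14)·10 - 19·(-4) = -140 - (-76) = -64
k: 19·(-4) - 6·10 = -76 - 60 = -136
KL × KM = (-80, -64, -136)
|KL × KM| = √28992 ≈ 170.2704
area = ½ · 170.2704 ≈ 85.135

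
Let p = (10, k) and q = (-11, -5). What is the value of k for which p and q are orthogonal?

p · q = 10·(-11) + k·(-5) = -110 - 5k
Set equal to 0: -5k = 110, so k = -22.

-22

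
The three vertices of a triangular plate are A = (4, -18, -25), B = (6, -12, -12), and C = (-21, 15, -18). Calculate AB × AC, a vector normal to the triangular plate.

(-387, -339, 216)

AB = (2, 6, 13)
AC = (-25, 33, 7)
i: 6·7 - 13·33 = 42 - 429 = -387
j: 13·(-25) - 2·7 = -325 - 14 = -339
k: 2·33 - 6·(-25) = 66 - (-150) = 216
AB × AC = (-387, -339, 216)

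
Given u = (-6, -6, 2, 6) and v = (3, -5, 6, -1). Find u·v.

18

u · v = (-6)·3 + (-6)·(-5) + 2·6 + 6·(-1) = -18 + 30 + 12 - 6 = 18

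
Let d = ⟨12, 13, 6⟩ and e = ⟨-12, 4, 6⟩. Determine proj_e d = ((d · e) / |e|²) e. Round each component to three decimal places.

d · e = 12·(-12) + 13·4 + 6·6 = -144 + 52 + 36 = -56
|e|² = 144 + 16 + 36 = 196
proj_e d = (-56/196) · (-12, 4, 6) ≈ (3.429, -1.143, -1.714)

(3.429, -1.143, -1.714)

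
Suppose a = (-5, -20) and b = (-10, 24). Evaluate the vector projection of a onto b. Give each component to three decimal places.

a · b = (-5)·(-10) + (-20)·24 = 50 - 480 = -430
|b|² = 100 + 576 = 676
proj_b a = (-430/676) · (-10, 24) ≈ (6.361, -15.266)

(6.361, -15.266)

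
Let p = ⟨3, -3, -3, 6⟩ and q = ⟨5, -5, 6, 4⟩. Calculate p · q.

36

p · q = 3·5 + (-3)·(-5) + (-3)·6 + 6·4 = 15 + 15 - 18 + 24 = 36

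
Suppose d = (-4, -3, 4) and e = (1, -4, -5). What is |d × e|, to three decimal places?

i: (-3)·(-5) - 4·(-4) = 15 - (-16) = 31
j: 4·1 - (-4)·(-5) = 4 - 20 = -16
k: (-4)·(-4) - (-3)·1 = 16 - (-3) = 19
d × e = (31, -16, 19)
|d × e| = √(31² + (-16)² + 19²) = √1578 ≈ 39.7240

39.724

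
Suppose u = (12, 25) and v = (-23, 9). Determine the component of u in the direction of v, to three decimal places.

-2.065

u · v = 12·(-23) + 25·9 = -276 + 225 = -51
|v| = √(529 + 81) = √610 ≈ 24.6982
comp_v u = -51 / √610 ≈ -2.065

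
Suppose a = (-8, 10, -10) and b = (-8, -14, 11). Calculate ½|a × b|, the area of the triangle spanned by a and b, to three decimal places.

128.441

i: 10·11 - (-10)·(-14) = 110 - 140 = -30
j: (-10)·(-8) - (-8)·11 = 80 - (-88) = 168
k: (-8)·(-14) - 10·(-8) = 112 - (-80) = 192
a × b = (-30, 168, 192)
|a × b| = √((-30)² + 168² + 192²) = √65988 ≈ 256.8813
area = ½ · 256.8813 ≈ 128.441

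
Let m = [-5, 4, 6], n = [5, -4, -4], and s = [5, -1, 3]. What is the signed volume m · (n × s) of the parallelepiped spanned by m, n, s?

30

n × s:
i: (-4)·3 - (-4)·(-1) = -12 - 4 = -16
j: (-4)·5 - 5·3 = -20 - 15 = -35
k: 5·(-1) - (-4)·5 = -5 - (-20) = 15
n × s = (-16, -35, 15)
m · (n × s) = (-5)·(-16) + 4·(-35) + 6·15 = 80 - 140 + 90 = 30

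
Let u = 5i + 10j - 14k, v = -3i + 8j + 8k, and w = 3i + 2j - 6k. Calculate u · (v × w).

v × w:
i: 8·(-6) - 8·2 = -48 - 16 = -64
j: 8·3 - (-3)·(-6) = 24 - 18 = 6
k: (-3)·2 - 8·3 = -6 - 24 = -30
v × w = (-64, 6, -30)
u · (v × w) = 5·(-64) + 10·6 + (-14)·(-30) = -320 + 60 + 420 = 160

160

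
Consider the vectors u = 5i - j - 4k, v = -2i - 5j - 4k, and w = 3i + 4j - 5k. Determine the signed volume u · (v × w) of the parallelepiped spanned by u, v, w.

199

v × w:
i: (-5)·(-5) - (-4)·4 = 25 - (-16) = 41
j: (-4)·3 - (-2)·(-5) = -12 - 10 = -22
k: (-2)·4 - (-5)·3 = -8 - (-15) = 7
v × w = (41, -22, 7)
u · (v × w) = 5·41 + (-1)·(-22) + (-4)·7 = 205 + 22 - 28 = 199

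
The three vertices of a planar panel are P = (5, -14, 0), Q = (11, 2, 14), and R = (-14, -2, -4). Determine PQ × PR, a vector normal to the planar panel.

(-232, -242, 376)

PQ = (6, 16, 14)
PR = (-19, 12, -4)
i: 16·(-4) - 14·12 = -64 - 168 = -232
j: 14·(-19) - 6·(-4) = -266 - (-24) = -242
k: 6·12 - 16·(-19) = 72 - (-304) = 376
PQ × PR = (-232, -242, 376)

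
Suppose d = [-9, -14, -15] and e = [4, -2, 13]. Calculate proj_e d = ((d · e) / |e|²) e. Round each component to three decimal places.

d · e = (-9)·4 + (-14)·(-2) + (-15)·13 = -36 + 28 - 195 = -203
|e|² = 16 + 4 + 169 = 189
proj_e d = (-203/189) · (4, -2, 13) ≈ (-4.296, 2.148, -13.963)

(-4.296, 2.148, -13.963)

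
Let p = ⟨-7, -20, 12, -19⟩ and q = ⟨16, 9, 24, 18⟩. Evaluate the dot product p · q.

p · q = (-7)·16 + (-20)·9 + 12·24 + (-19)·18 = -112 - 180 + 288 - 342 = -346

-346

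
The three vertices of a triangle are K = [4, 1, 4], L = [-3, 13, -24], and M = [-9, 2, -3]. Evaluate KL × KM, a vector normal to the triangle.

KL = (-7, 12, -28)
KM = (-13, 1, -7)
i: 12·(-7) - (-28)·1 = -84 - (-28) = -56
j: (-28)·(-13) - (-7)·(-7) = 364 - 49 = 315
k: (-7)·1 - 12·(-13) = -7 - (-156) = 149
KL × KM = (-56, 315, 149)

(-56, 315, 149)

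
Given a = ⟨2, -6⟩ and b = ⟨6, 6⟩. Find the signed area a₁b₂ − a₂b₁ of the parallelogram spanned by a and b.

48

2·6 - (-6)·6 = 12 - (-36) = 48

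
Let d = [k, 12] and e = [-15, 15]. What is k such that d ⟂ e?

d · e = k·(-15) + 12·15 = 180 - 15k
Set equal to 0: -15k = -180, so k = 12.

12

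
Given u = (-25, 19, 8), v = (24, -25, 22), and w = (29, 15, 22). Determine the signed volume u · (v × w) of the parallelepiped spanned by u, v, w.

v × w:
i: (-25)·22 - 22·15 = -550 - 330 = -880
j: 22·29 - 24·22 = 638 - 528 = 110
k: 24·15 - (-25)·29 = 360 - (-725) = 1085
v × w = (-880, 110, 1085)
u · (v × w) = (-25)·(-880) + 19·110 + 8·1085 = 22000 + 2090 + 8680 = 32770

32770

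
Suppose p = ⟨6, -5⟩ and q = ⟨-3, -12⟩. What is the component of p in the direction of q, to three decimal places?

3.395

p · q = 6·(-3) + (-5)·(-12) = -18 + 60 = 42
|q| = √(9 + 144) = √153 ≈ 12.3693
comp_q p = 42 / √153 ≈ 3.395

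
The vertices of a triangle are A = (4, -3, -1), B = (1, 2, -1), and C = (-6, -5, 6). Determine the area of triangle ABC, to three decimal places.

AB = (-3, 5, 0),  AC = (-10, -2, 7)
i: 5·7 - 0·(-2) = 35 - 0 = 35
j: 0·(-10) - (-3)·7 = 0 - (-21) = 21
k: (-3)·(-2) - 5·(-10) = 6 - (-50) = 56
AB × AC = (35, 21, 56)
|AB × AC| = √4802 ≈ 69.2965
area = ½ · 69.2965 ≈ 34.648

34.648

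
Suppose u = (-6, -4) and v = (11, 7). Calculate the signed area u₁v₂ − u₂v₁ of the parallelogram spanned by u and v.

(-6)·7 - (-4)·11 = -42 - (-44) = 2

2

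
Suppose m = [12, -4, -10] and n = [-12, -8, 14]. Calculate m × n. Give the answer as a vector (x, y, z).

i: (-4)·14 - (-10)·(-8) = -56 - 80 = -136
j: (-10)·(-12) - 12·14 = 120 - 168 = -48
k: 12·(-8) - (-4)·(-12) = -96 - 48 = -144
m × n = (-136, -48, -144)

(-136, -48, -144)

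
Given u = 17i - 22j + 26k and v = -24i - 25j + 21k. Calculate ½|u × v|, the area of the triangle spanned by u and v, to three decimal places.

690.274

i: (-22)·21 - 26·(-25) = -462 - (-650) = 188
j: 26·(-24) - 17·21 = -624 - 357 = -981
k: 17·(-25) - (-22)·(-24) = -425 - 528 = -953
u × v = (188, -981, -953)
|u × v| = √(188² + (-981)² + (-953)²) = √1905914 ≈ 1380.5484
area = ½ · 1380.5484 ≈ 690.274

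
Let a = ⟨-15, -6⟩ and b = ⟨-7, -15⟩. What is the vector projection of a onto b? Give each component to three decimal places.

(-4.982, -10.675)

a · b = (-15)·(-7) + (-6)·(-15) = 105 + 90 = 195
|b|² = 49 + 225 = 274
proj_b a = (195/274) · (-7, -15) ≈ (-4.982, -10.675)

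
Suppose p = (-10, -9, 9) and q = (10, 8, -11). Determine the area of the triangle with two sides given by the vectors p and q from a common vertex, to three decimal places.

i: (-9)·(-11) - 9·8 = 99 - 72 = 27
j: 9·10 - (-10)·(-11) = 90 - 110 = -20
k: (-10)·8 - (-9)·10 = -80 - (-90) = 10
p × q = (27, -20, 10)
|p × q| = √(27² + (-20)² + 10²) = √1229 ≈ 35.0571
area = ½ · 35.0571 ≈ 17.529

17.529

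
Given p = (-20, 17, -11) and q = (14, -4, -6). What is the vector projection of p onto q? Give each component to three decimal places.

(-15.919, 4.548, 6.823)

p · q = (-20)·14 + 17·(-4) + (-11)·(-6) = -280 - 68 + 66 = -282
|q|² = 196 + 16 + 36 = 248
proj_q p = (-282/248) · (14, -4, -6) ≈ (-15.919, 4.548, 6.823)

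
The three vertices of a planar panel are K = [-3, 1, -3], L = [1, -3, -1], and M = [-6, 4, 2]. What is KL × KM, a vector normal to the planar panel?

KL = (4, -4, 2)
KM = (-3, 3, 5)
i: (-4)·5 - 2·3 = -20 - 6 = -26
j: 2·(-3) - 4·5 = -6 - 20 = -26
k: 4·3 - (-4)·(-3) = 12 - 12 = 0
KL × KM = (-26, -26, 0)

(-26, -26, 0)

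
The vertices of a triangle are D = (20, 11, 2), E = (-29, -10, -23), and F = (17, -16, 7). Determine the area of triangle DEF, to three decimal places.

758.024

DE = (-49, -21, -25),  DF = (-3, -27, 5)
i: (-21)·5 - (-25)·(-27) = -105 - 675 = -780
j: (-25)·(-3) - (-49)·5 = 75 - (-245) = 320
k: (-49)·(-27) - (-21)·(-3) = 1323 - 63 = 1260
DE × DF = (-780, 320, 1260)
|DE × DF| = √2298400 ≈ 1516.0475
area = ½ · 1516.0475 ≈ 758.024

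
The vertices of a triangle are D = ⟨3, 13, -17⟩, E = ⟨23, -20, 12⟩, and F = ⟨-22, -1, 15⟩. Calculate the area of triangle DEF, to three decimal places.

DE = (20, -33, 29),  DF = (-25, -14, 32)
i: (-33)·32 - 29·(-14) = -1056 - (-406) = -650
j: 29·(-25) - 20·32 = -725 - 640 = -1365
k: 20·(-14) - (-33)·(-25) = -280 - 825 = -1105
DE × DF = (-650, -1365, -1105)
|DE × DF| = √3506750 ≈ 1872.6318
area = ½ · 1872.6318 ≈ 936.316

936.316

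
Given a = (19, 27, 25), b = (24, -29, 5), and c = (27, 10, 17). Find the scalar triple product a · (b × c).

7887

b × c:
i: (-29)·17 - 5·10 = -493 - 50 = -543
j: 5·27 - 24·17 = 135 - 408 = -273
k: 24·10 - (-29)·27 = 240 - (-783) = 1023
b × c = (-543, -273, 1023)
a · (b × c) = 19·(-543) + 27·(-273) + 25·1023 = -10317 - 7371 + 25575 = 7887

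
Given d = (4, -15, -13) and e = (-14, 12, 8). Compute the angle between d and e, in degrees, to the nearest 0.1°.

d · e = 4·(-14) + (-15)·12 + (-13)·8 = -56 - 180 - 104 = -340
|d|² = 16 + 225 + 169 = 410,  |d| = √410 ≈ 20.248457
|e|² = 196 + 144 + 64 = 404,  |e| = √404 ≈ 20.099751
cos θ = -340 / (20.248457 · 20.099751) ≈ -0.83540
θ = arccos(-0.83540) ≈ 146.7°

146.7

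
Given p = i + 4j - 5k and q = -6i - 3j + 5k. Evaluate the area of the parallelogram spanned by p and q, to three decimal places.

33.030

i: 4·5 - (-5)·(-3) = 20 - 15 = 5
j: (-5)·(-6) - 1·5 = 30 - 5 = 25
k: 1·(-3) - 4·(-6) = -3 - (-24) = 21
p × q = (5, 25, 21)
|p × q| = √(5² + 25² + 21²) = √1091 ≈ 33.0303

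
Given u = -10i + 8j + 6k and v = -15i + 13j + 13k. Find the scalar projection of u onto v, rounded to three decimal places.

u · v = (-10)·(-15) + 8·13 + 6·13 = 150 + 104 + 78 = 332
|v| = √(225 + 169 + 169) = √563 ≈ 23.7276
comp_v u = 332 / √563 ≈ 13.992

13.992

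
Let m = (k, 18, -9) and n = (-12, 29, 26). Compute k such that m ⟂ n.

24

m · n = k·(-12) + 18·29 + (-9)·26 = 288 - 12k
Set equal to 0: -12k = -288, so k = 24.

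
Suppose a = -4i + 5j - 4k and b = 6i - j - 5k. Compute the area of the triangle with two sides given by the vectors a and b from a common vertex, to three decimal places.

i: 5·(-5) - (-4)·(-1) = -25 - 4 = -29
j: (-4)·6 - (-4)·(-5) = -24 - 20 = -44
k: (-4)·(-1) - 5·6 = 4 - 30 = -26
a × b = (-29, -44, -26)
|a × b| = √((-29)² + (-44)² + (-26)²) = √3453 ≈ 58.7622
area = ½ · 58.7622 ≈ 29.381

29.381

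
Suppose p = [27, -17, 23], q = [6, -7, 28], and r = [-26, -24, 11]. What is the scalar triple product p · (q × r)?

q × r:
i: (-7)·11 - 28·(-24) = -77 - (-672) = 595
j: 28·(-26) - 6·11 = -728 - 66 = -794
k: 6·(-24) - (-7)·(-26) = -144 - 182 = -326
q × r = (595, -794, -326)
p · (q × r) = 27·595 + (-17)·(-794) + 23·(-326) = 16065 + 13498 - 7498 = 22065

22065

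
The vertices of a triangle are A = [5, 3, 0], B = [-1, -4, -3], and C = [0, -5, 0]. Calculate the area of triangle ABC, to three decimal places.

15.572

AB = (-6, -7, -3),  AC = (-5, -8, 0)
i: (-7)·0 - (-3)·(-8) = 0 - 24 = -24
j: (-3)·(-5) - (-6)·0 = 15 - 0 = 15
k: (-6)·(-8) - (-7)·(-5) = 48 - 35 = 13
AB × AC = (-24, 15, 13)
|AB × AC| = √970 ≈ 31.1448
area = ½ · 31.1448 ≈ 15.572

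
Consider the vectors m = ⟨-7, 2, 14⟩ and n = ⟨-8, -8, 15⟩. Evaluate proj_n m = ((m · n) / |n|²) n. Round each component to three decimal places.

m · n = (-7)·(-8) + 2·(-8) + 14·15 = 56 - 16 + 210 = 250
|n|² = 64 + 64 + 225 = 353
proj_n m = (250/353) · (-8, -8, 15) ≈ (-5.666, -5.666, 10.623)

(-5.666, -5.666, 10.623)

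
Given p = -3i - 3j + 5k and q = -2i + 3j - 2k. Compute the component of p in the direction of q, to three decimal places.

-3.153

p · q = (-3)·(-2) + (-3)·3 + 5·(-2) = 6 - 9 - 10 = -13
|q| = √(4 + 9 + 4) = √17 ≈ 4.1231
comp_q p = -13 / √17 ≈ -3.153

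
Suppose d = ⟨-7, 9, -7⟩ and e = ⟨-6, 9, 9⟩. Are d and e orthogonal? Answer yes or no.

d · e = (-7)·(-6) + 9·9 + (-7)·9 = 42 + 81 - 63 = 60
Nonzero, so the vectors are not orthogonal.

no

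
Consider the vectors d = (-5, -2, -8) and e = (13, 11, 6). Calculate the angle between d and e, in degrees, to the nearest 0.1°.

140.8

d · e = (-5)·13 + (-2)·11 + (-8)·6 = -65 - 22 - 48 = -135
|d|² = 25 + 4 + 64 = 93,  |d| = √93 ≈ 9.643651
|e|² = 169 + 121 + 36 = 326,  |e| = √326 ≈ 18.055470
cos θ = -135 / (9.643651 · 18.055470) ≈ -0.77532
θ = arccos(-0.77532) ≈ 140.8°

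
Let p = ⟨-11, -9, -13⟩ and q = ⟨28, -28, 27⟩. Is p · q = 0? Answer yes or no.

no

p · q = (-11)·28 + (-9)·(-28) + (-13)·27 = -308 + 252 - 351 = -407
Nonzero, so the vectors are not orthogonal.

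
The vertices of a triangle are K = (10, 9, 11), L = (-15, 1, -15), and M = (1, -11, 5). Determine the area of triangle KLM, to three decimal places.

KL = (-25, -8, -26),  KM = (-9, -20, -6)
i: (-8)·(-6) - (-26)·(-20) = 48 - 520 = -472
j: (-26)·(-9) - (-25)·(-6) = 234 - 150 = 84
k: (-25)·(-20) - (-8)·(-9) = 500 - 72 = 428
KL × KM = (-472, 84, 428)
|KL × KM| = √413024 ≈ 642.6694
area = ½ · 642.6694 ≈ 321.335

321.335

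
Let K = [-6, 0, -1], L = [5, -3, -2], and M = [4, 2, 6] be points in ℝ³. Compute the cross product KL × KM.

KL = (11, -3, -1)
KM = (10, 2, 7)
i: (-3)·7 - (-1)·2 = -21 - (-2) = -19
j: (-1)·10 - 11·7 = -10 - 77 = -87
k: 11·2 - (-3)·10 = 22 - (-30) = 52
KL × KM = (-19, -87, 52)

(-19, -87, 52)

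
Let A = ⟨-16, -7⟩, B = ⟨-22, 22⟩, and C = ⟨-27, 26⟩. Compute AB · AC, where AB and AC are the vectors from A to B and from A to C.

AB = B − A = (-6, 29)
AC = C − A = (-11, 33)
AB · AC = (-6)·(-11) + 29·33 = 66 + 957 = 1023

1023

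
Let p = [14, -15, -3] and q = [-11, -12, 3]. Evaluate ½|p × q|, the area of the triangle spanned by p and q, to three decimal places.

171.414

i: (-15)·3 - (-3)·(-12) = -45 - 36 = -81
j: (-3)·(-11) - 14·3 = 33 - 42 = -9
k: 14·(-12) - (-15)·(-11) = -168 - 165 = -333
p × q = (-81, -9, -333)
|p × q| = √((-81)² + (-9)² + (-333)²) = √117531 ≈ 342.8279
area = ½ · 342.8279 ≈ 171.414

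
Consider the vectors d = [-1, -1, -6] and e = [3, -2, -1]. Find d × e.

(-11, -19, 5)

i: (-1)·(-1) - (-6)·(-2) = 1 - 12 = -11
j: (-6)·3 - (-1)·(-1) = -18 - 1 = -19
k: (-1)·(-2) - (-1)·3 = 2 - (-3) = 5
d × e = (-11, -19, 5)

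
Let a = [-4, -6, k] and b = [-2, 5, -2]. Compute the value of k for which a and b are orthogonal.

-11

a · b = (-4)·(-2) + (-6)·5 + k·(-2) = -22 - 2k
Set equal to 0: -2k = 22, so k = -11.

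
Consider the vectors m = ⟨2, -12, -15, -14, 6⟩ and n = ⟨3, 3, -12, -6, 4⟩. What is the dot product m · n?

m · n = 2·3 + (-12)·3 + (-15)·(-12) + (-14)·(-6) + 6·4 = 6 - 36 + 180 + 84 + 24 = 258

258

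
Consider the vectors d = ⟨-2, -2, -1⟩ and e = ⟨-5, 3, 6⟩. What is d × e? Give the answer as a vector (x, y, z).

(-9, 17, -16)

i: (-2)·6 - (-1)·3 = -12 - (-3) = -9
j: (-1)·(-5) - (-2)·6 = 5 - (-12) = 17
k: (-2)·3 - (-2)·(-5) = -6 - 10 = -16
d × e = (-9, 17, -16)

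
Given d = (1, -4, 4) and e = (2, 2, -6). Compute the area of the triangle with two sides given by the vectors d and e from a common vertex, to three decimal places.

i: (-4)·(-6) - 4·2 = 24 - 8 = 16
j: 4·2 - 1·(-6) = 8 - (-6) = 14
k: 1·2 - (-4)·2 = 2 - (-8) = 10
d × e = (16, 14, 10)
|d × e| = √(16² + 14² + 10²) = √552 ≈ 23.4947
area = ½ · 23.4947 ≈ 11.747

11.747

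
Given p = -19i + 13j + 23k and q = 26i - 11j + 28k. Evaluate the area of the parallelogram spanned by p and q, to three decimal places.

i: 13·28 - 23·(-11) = 364 - (-253) = 617
j: 23·26 - (-19)·28 = 598 - (-532) = 1130
k: (-19)·(-11) - 13·26 = 209 - 338 = -129
p × q = (617, 1130, -129)
|p × q| = √(617² + 1130² + (-129)²) = √1674230 ≈ 1293.9204

1293.920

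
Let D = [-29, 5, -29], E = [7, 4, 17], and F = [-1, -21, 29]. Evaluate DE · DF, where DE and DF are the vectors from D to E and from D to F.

3702

DE = E − D = (36, -1, 46)
DF = F − D = (28, -26, 58)
DE · DF = 36·28 + (-1)·(-26) + 46·58 = 1008 + 26 + 2668 = 3702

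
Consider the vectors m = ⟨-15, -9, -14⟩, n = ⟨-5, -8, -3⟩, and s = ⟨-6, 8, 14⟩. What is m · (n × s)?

n × s:
i: (-8)·14 - (-3)·8 = -112 - (-24) = -88
j: (-3)·(-6) - (-5)·14 = 18 - (-70) = 88
k: (-5)·8 - (-8)·(-6) = -40 - 48 = -88
n × s = (-88, 88, -88)
m · (n × s) = (-15)·(-88) + (-9)·88 + (-14)·(-88) = 1320 - 792 + 1232 = 1760

1760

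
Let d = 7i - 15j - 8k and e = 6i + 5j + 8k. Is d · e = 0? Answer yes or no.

no

d · e = 7·6 + (-15)·5 + (-8)·8 = 42 - 75 - 64 = -97
Nonzero, so the vectors are not orthogonal.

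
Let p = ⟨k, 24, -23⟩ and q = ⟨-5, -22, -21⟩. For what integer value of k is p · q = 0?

p · q = k·(-5) + 24·(-22) + (-23)·(-21) = -45 - 5k
Set equal to 0: -5k = 45, so k = -9.

-9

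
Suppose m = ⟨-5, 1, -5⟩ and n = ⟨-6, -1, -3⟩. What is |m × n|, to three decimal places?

20.248

i: 1·(-3) - (-5)·(-1) = -3 - 5 = -8
j: (-5)·(-6) - (-5)·(-3) = 30 - 15 = 15
k: (-5)·(-1) - 1·(-6) = 5 - (-6) = 11
m × n = (-8, 15, 11)
|m × n| = √((-8)² + 15² + 11²) = √410 ≈ 20.2485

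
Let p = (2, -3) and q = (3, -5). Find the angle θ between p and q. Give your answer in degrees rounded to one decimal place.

p · q = 2·3 + (-3)·(-5) = 6 + 15 = 21
|p|² = 4 + 9 = 13,  |p| = √13 ≈ 3.605551
|q|² = 9 + 25 = 34,  |q| = √34 ≈ 5.830952
cos θ = 21 / (3.605551 · 5.830952) ≈ 0.99887
θ = arccos(0.99887) ≈ 2.7°

2.7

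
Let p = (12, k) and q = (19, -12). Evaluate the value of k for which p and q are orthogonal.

p · q = 12·19 + k·(-12) = 228 - 12k
Set equal to 0: -12k = -228, so k = 19.

19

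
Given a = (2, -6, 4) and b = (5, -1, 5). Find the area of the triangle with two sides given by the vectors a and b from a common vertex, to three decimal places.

19.748

i: (-6)·5 - 4·(-1) = -30 - (-4) = -26
j: 4·5 - 2·5 = 20 - 10 = 10
k: 2·(-1) - (-6)·5 = -2 - (-30) = 28
a × b = (-26, 10, 28)
|a × b| = √((-26)² + 10² + 28²) = √1560 ≈ 39.4968
area = ½ · 39.4968 ≈ 19.748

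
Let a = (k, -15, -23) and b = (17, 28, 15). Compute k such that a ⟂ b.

a · b = k·17 + (-15)·28 + (-23)·15 = -765 + 17k
Set equal to 0: 17k = 765, so k = 45.

45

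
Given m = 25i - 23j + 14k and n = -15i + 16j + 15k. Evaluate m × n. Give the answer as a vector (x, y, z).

i: (-23)·15 - 14·16 = -345 - 224 = -569
j: 14·(-15) - 25·15 = -210 - 375 = -585
k: 25·16 - (-23)·(-15) = 400 - 345 = 55
m × n = (-569, -585, 55)

(-569, -585, 55)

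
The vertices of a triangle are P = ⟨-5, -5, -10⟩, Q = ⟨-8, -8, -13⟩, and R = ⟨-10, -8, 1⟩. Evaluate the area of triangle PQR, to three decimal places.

PQ = (-3, -3, -3),  PR = (-5, -3, 11)
i: (-3)·11 - (-3)·(-3) = -33 - 9 = -42
j: (-3)·(-5) - (-3)·11 = 15 - (-33) = 48
k: (-3)·(-3) - (-3)·(-5) = 9 - 15 = -6
PQ × PR = (-42, 48, -6)
|PQ × PR| = √4104 ≈ 64.0625
area = ½ · 64.0625 ≈ 32.031

32.031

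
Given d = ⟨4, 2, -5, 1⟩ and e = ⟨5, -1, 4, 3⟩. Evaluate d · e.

1

d · e = 4·5 + 2·(-1) + (-5)·4 + 1·3 = 20 - 2 - 20 + 3 = 1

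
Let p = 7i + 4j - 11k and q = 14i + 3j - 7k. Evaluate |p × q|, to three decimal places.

i: 4·(-7) - (-11)·3 = -28 - (-33) = 5
j: (-11)·14 - 7·(-7) = -154 - (-49) = -105
k: 7·3 - 4·14 = 21 - 56 = -35
p × q = (5, -105, -35)
|p × q| = √(5² + (-105)² + (-35)²) = √12275 ≈ 110.7926

110.793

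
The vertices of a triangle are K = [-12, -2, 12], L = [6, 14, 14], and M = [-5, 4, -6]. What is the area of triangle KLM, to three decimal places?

KL = (18, 16, 2),  KM = (7, 6, -18)
i: 16·(-18) - 2·6 = -288 - 12 = -300
j: 2·7 - 18·(-18) = 14 - (-324) = 338
k: 18·6 - 16·7 = 108 - 112 = -4
KL × KM = (-300, 338, -4)
|KL × KM| = √204260 ≈ 451.9513
area = ½ · 451.9513 ≈ 225.976

225.976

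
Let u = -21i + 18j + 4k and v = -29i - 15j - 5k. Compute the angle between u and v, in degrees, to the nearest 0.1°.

u · v = (-21)·(-29) + 18·(-15) + 4·(-5) = 609 - 270 - 20 = 319
|u|² = 441 + 324 + 16 = 781,  |u| = √781 ≈ 27.946377
|v|² = 841 + 225 + 25 = 1091,  |v| = √1091 ≈ 33.030289
cos θ = 319 / (27.946377 · 33.030289) ≈ 0.34558
θ = arccos(0.34558) ≈ 69.8°

69.8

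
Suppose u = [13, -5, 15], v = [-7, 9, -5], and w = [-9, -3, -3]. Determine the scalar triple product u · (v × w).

v × w:
i: 9·(-3) - (-5)·(-3) = -27 - 15 = -42
j: (-5)·(-9) - (-7)·(-3) = 45 - 21 = 24
k: (-7)·(-3) - 9·(-9) = 21 - (-81) = 102
v × w = (-42, 24, 102)
u · (v × w) = 13·(-42) + (-5)·24 + 15·102 = -546 - 120 + 1530 = 864

864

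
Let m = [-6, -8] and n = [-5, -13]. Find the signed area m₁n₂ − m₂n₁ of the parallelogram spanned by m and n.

(-6)·(-13) - (-8)·(-5) = 78 - 40 = 38

38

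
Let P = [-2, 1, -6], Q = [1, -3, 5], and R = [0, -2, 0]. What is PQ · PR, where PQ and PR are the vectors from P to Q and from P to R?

PQ = Q − P = (3, -4, 11)
PR = R − P = (2, -3, 6)
PQ · PR = 3·2 + (-4)·(-3) + 11·6 = 6 + 12 + 66 = 84

84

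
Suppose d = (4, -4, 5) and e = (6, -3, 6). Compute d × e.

(-9, 6, 12)

i: (-4)·6 - 5·(-3) = -24 - (-15) = -9
j: 5·6 - 4·6 = 30 - 24 = 6
k: 4·(-3) - (-4)·6 = -12 - (-24) = 12
d × e = (-9, 6, 12)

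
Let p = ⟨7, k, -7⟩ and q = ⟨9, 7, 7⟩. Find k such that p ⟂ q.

p · q = 7·9 + k·7 + (-7)·7 = 14 + 7k
Set equal to 0: 7k = -14, so k = -2.

-2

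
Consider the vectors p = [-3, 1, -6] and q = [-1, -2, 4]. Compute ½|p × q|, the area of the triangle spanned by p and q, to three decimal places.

10.452

i: 1·4 - (-6)·(-2) = 4 - 12 = -8
j: (-6)·(-1) - (-3)·4 = 6 - (-12) = 18
k: (-3)·(-2) - 1·(-1) = 6 - (-1) = 7
p × q = (-8, 18, 7)
|p × q| = √((-8)² + 18² + 7²) = √437 ≈ 20.9045
area = ½ · 20.9045 ≈ 10.452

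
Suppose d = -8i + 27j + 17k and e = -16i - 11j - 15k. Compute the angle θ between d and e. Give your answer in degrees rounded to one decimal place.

d · e = (-8)·(-16) + 27·(-11) + 17·(-15) = 128 - 297 - 255 = -424
|d|² = 64 + 729 + 289 = 1082,  |d| = √1082 ≈ 32.893768
|e|² = 256 + 121 + 225 = 602,  |e| = √602 ≈ 24.535688
cos θ = -424 / (32.893768 · 24.535688) ≈ -0.52536
θ = arccos(-0.52536) ≈ 121.7°

121.7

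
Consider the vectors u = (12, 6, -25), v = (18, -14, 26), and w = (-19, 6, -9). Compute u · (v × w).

1598

v × w:
i: (-14)·(-9) - 26·6 = 126 - 156 = -30
j: 26·(-19) - 18·(-9) = -494 - (-162) = -332
k: 18·6 - (-14)·(-19) = 108 - 266 = -158
v × w = (-30, -332, -158)
u · (v × w) = 12·(-30) + 6·(-332) + (-25)·(-158) = -360 - 1992 + 3950 = 1598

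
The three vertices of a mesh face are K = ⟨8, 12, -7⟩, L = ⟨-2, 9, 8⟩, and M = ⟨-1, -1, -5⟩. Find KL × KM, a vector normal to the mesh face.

(189, -115, 103)

KL = (-10, -3, 15)
KM = (-9, -13, 2)
i: (-3)·2 - 15·(-13) = -6 - (-195) = 189
j: 15·(-9) - (-10)·2 = -135 - (-20) = -115
k: (-10)·(-13) - (-3)·(-9) = 130 - 27 = 103
KL × KM = (189, -115, 103)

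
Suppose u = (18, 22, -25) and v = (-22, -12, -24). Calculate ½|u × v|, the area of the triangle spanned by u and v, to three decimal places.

656.074

i: 22·(-24) - (-25)·(-12) = -528 - 300 = -828
j: (-25)·(-22) - 18·(-24) = 550 - (-432) = 982
k: 18·(-12) - 22·(-22) = -216 - (-484) = 268
u × v = (-828, 982, 268)
|u × v| = √((-828)² + 982² + 268²) = √1721732 ≈ 1312.1479
area = ½ · 1312.1479 ≈ 656.074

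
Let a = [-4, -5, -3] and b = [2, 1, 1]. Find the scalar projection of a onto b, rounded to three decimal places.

-6.532

a · b = (-4)·2 + (-5)·1 + (-3)·1 = -8 - 5 - 3 = -16
|b| = √(4 + 1 + 1) = √6 ≈ 2.4495
comp_b a = -16 / √6 ≈ -6.532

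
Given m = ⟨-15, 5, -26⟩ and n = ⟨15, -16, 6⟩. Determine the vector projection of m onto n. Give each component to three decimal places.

m · n = (-15)·15 + 5·(-16) + (-26)·6 = -225 - 80 - 156 = -461
|n|² = 225 + 256 + 36 = 517
proj_n m = (-461/517) · (15, -16, 6) ≈ (-13.375, 14.267, -5.350)

(-13.375, 14.267, -5.350)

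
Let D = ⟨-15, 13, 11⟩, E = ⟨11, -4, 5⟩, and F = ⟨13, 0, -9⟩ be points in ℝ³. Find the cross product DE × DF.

(262, 352, 138)

DE = (26, -17, -6)
DF = (28, -13, -20)
i: (-17)·(-20) - (-6)·(-13) = 340 - 78 = 262
j: (-6)·28 - 26·(-20) = -168 - (-520) = 352
k: 26·(-13) - (-17)·28 = -338 - (-476) = 138
DE × DF = (262, 352, 138)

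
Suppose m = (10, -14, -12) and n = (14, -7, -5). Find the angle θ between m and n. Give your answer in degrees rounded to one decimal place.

m · n = 10·14 + (-14)·(-7) + (-12)·(-5) = 140 + 98 + 60 = 298
|m|² = 100 + 196 + 144 = 440,  |m| = √440 ≈ 20.976177
|n|² = 196 + 49 + 25 = 270,  |n| = √270 ≈ 16.431677
cos θ = 298 / (20.976177 · 16.431677) ≈ 0.86459
θ = arccos(0.86459) ≈ 30.2°

30.2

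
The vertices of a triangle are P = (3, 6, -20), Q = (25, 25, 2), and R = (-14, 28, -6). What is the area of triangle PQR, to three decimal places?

PQ = (22, 19, 22),  PR = (-17, 22, 14)
i: 19·14 - 22·22 = 266 - 484 = -218
j: 22·(-17) - 22·14 = -374 - 308 = -682
k: 22·22 - 19·(-17) = 484 - (-323) = 807
PQ × PR = (-218, -682, 807)
|PQ × PR| = √1163897 ≈ 1078.8406
area = ½ · 1078.8406 ≈ 539.420

539.420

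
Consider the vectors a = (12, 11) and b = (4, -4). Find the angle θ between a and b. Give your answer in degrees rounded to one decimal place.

87.5

a · b = 12·4 + 11·(-4) = 48 - 44 = 4
|a|² = 144 + 121 = 265,  |a| = √265 ≈ 16.278821
|b|² = 16 + 16 = 32,  |b| = √32 ≈ 5.656854
cos θ = 4 / (16.278821 · 5.656854) ≈ 0.04344
θ = arccos(0.04344) ≈ 87.5°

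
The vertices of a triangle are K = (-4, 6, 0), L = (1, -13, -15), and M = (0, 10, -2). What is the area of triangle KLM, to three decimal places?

73.007

KL = (5, -19, -15),  KM = (4, 4, -2)
i: (-19)·(-2) - (-15)·4 = 38 - (-60) = 98
j: (-15)·4 - 5·(-2) = -60 - (-10) = -50
k: 5·4 - (-19)·4 = 20 - (-76) = 96
KL × KM = (98, -50, 96)
|KL × KM| = √21320 ≈ 146.0137
area = ½ · 146.0137 ≈ 73.007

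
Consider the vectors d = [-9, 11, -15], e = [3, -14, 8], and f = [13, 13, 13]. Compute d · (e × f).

e × f:
i: (-14)·13 - 8·13 = -182 - 104 = -286
j: 8·13 - 3·13 = 104 - 39 = 65
k: 3·13 - (-14)·13 = 39 - (-182) = 221
e × f = (-286, 65, 221)
d · (e × f) = (-9)·(-286) + 11·65 + (-15)·221 = 2574 + 715 - 3315 = -26

-26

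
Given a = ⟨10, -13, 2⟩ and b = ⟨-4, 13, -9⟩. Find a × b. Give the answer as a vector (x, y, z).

i: (-13)·(-9) - 2·13 = 117 - 26 = 91
j: 2·(-4) - 10·(-9) = -8 - (-90) = 82
k: 10·13 - (-13)·(-4) = 130 - 52 = 78
a × b = (91, 82, 78)

(91, 82, 78)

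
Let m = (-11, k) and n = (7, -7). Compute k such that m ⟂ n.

m · n = (-11)·7 + k·(-7) = -77 - 7k
Set equal to 0: -7k = 77, so k = -11.

-11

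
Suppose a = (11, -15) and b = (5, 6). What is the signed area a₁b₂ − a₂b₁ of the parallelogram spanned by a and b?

11·6 - (-15)·5 = 66 - (-75) = 141

141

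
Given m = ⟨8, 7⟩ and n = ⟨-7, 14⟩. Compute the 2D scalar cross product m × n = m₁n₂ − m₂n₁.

8·14 - 7·(-7) = 112 - (-49) = 161

161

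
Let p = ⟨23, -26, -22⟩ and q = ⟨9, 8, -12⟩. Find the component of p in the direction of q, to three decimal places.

p · q = 23·9 + (-26)·8 + (-22)·(-12) = 207 - 208 + 264 = 263
|q| = √(81 + 64 + 144) = √289 ≈ 17.0000
comp_q p = 263 / √289 ≈ 15.471

15.471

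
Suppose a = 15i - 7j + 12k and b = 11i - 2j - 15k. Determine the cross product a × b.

(129, 357, 47)

i: (-7)·(-15) - 12·(-2) = 105 - (-24) = 129
j: 12·11 - 15·(-15) = 132 - (-225) = 357
k: 15·(-2) - (-7)·11 = -30 - (-77) = 47
a × b = (129, 357, 47)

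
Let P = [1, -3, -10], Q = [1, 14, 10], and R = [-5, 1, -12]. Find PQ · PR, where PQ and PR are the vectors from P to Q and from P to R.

PQ = Q − P = (0, 17, 20)
PR = R − P = (-6, 4, -2)
PQ · PR = 0·(-6) + 17·4 + 20·(-2) = 0 + 68 - 40 = 28

28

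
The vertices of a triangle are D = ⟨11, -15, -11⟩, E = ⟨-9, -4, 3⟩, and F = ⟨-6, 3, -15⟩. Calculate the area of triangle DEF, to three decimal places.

DE = (-20, 11, 14),  DF = (-17, 18, -4)
i: 11·(-4) - 14·18 = -44 - 252 = -296
j: 14·(-17) - (-20)·(-4) = -238 - 80 = -318
k: (-20)·18 - 11·(-17) = -360 - (-187) = -173
DE × DF = (-296, -318, -173)
|DE × DF| = √218669 ≈ 467.6206
area = ½ · 467.6206 ≈ 233.810

233.810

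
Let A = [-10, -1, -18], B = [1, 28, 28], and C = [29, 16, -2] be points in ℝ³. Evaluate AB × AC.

AB = (11, 29, 46)
AC = (39, 17, 16)
i: 29·16 - 46·17 = 464 - 782 = -318
j: 46·39 - 11·16 = 1794 - 176 = 1618
k: 11·17 - 29·39 = 187 - 1131 = -944
AB × AC = (-318, 1618, -944)

(-318, 1618, -944)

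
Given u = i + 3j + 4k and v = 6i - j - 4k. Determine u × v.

(-8, 28, -19)

i: 3·(-4) - 4·(-1) = -12 - (-4) = -8
j: 4·6 - 1·(-4) = 24 - (-4) = 28
k: 1·(-1) - 3·6 = -1 - 18 = -19
u × v = (-8, 28, -19)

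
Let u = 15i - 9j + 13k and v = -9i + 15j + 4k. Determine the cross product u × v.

i: (-9)·4 - 13·15 = -36 - 195 = -231
j: 13·(-9) - 15·4 = -117 - 60 = -177
k: 15·15 - (-9)·(-9) = 225 - 81 = 144
u × v = (-231, -177, 144)

(-231, -177, 144)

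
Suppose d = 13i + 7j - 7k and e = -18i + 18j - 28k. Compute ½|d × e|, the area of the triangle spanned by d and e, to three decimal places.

i: 7·(-28) - (-7)·18 = -196 - (-126) = -70
j: (-7)·(-18) - 13·(-28) = 126 - (-364) = 490
k: 13·18 - 7·(-18) = 234 - (-126) = 360
d × e = (-70, 490, 360)
|d × e| = √((-70)² + 490² + 360²) = √374600 ≈ 612.0457
area = ½ · 612.0457 ≈ 306.023

306.023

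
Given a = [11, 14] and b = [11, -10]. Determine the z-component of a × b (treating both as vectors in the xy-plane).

-264

11·(-10) - 14·11 = -110 - 154 = -264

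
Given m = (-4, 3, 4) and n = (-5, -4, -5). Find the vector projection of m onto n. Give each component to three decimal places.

(0.909, 0.727, 0.909)

m · n = (-4)·(-5) + 3·(-4) + 4·(-5) = 20 - 12 - 20 = -12
|n|² = 25 + 16 + 25 = 66
proj_n m = (-12/66) · (-5, -4, -5) ≈ (0.909, 0.727, 0.909)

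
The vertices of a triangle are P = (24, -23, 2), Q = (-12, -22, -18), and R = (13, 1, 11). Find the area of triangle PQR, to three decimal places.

PQ = (-36, 1, -20),  PR = (-11, 24, 9)
i: 1·9 - (-20)·24 = 9 - (-480) = 489
j: (-20)·(-11) - (-36)·9 = 220 - (-324) = 544
k: (-36)·24 - 1·(-11) = -864 - (-11) = -853
PQ × PR = (489, 544, -853)
|PQ × PR| = √1262666 ≈ 1123.6841
area = ½ · 1123.6841 ≈ 561.842

561.842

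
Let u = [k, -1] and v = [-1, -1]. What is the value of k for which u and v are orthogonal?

u · v = k·(-1) + (-1)·(-1) = 1 - 1k
Set equal to 0: -1k = -1, so k = 1.

1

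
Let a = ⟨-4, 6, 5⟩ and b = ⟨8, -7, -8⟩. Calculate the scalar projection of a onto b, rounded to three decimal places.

-8.569

a · b = (-4)·8 + 6·(-7) + 5·(-8) = -32 - 42 - 40 = -114
|b| = √(64 + 49 + 64) = √177 ≈ 13.3041
comp_b a = -114 / √177 ≈ -8.569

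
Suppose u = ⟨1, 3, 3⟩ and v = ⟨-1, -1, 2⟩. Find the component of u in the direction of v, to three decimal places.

0.816

u · v = 1·(-1) + 3·(-1) + 3·2 = -1 - 3 + 6 = 2
|v| = √(1 + 1 + 4) = √6 ≈ 2.4495
comp_v u = 2 / √6 ≈ 0.816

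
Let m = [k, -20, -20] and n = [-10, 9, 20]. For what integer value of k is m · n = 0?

-58

m · n = k·(-10) + (-20)·9 + (-20)·20 = -580 - 10k
Set equal to 0: -10k = 580, so k = -58.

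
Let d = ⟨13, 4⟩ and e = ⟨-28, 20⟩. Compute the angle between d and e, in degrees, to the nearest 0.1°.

d · e = 13·(-28) + 4·20 = -364 + 80 = -284
|d|² = 169 + 16 = 185,  |d| = √185 ≈ 13.601471
|e|² = 784 + 400 = 1184,  |e| = √1184 ≈ 34.409301
cos θ = -284 / (13.601471 · 34.409301) ≈ -0.60682
θ = arccos(-0.60682) ≈ 127.4°

127.4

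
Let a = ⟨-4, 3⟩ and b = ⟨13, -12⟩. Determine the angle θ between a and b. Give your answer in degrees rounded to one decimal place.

174.2

a · b = (-4)·13 + 3·(-12) = -52 - 36 = -88
|a|² = 16 + 9 = 25,  |a| = √25 ≈ 5.000000
|b|² = 169 + 144 = 313,  |b| = √313 ≈ 17.691806
cos θ = -88 / (5.000000 · 17.691806) ≈ -0.99481
θ = arccos(-0.99481) ≈ 174.2°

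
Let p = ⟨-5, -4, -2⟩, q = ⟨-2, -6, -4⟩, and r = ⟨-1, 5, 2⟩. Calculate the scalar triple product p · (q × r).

-40

q × r:
i: (-6)·2 - (-4)·5 = -12 - (-20) = 8
j: (-4)·(-1) - (-2)·2 = 4 - (-4) = 8
k: (-2)·5 - (-6)·(-1) = -10 - 6 = -16
q × r = (8, 8, -16)
p · (q × r) = (-5)·8 + (-4)·8 + (-2)·(-16) = -40 - 32 + 32 = -40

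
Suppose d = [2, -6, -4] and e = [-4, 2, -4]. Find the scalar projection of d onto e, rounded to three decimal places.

d · e = 2·(-4) + (-6)·2 + (-4)·(-4) = -8 - 12 + 16 = -4
|e| = √(16 + 4 + 16) = √36 ≈ 6.0000
comp_e d = -4 / √36 ≈ -0.667

-0.667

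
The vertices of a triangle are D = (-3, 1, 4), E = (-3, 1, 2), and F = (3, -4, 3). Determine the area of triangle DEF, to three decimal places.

DE = (0, 0, -2),  DF = (6, -5, -1)
i: 0·(-1) - (-2)·(-5) = 0 - 10 = -10
j: (-2)·6 - 0·(-1) = -12 - 0 = -12
k: 0·(-5) - 0·6 = 0 - 0 = 0
DE × DF = (-10, -12, 0)
|DE × DF| = √244 ≈ 15.6205
area = ½ · 15.6205 ≈ 7.810

7.810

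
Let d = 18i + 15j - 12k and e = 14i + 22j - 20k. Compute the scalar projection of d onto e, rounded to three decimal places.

d · e = 18·14 + 15·22 + (-12)·(-20) = 252 + 330 + 240 = 822
|e| = √(196 + 484 + 400) = √1080 ≈ 32.8634
comp_e d = 822 / √1080 ≈ 25.013

25.013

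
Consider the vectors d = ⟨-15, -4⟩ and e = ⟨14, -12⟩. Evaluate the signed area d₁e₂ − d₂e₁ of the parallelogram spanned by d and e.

236

(-15)·(-12) - (-4)·14 = 180 - (-56) = 236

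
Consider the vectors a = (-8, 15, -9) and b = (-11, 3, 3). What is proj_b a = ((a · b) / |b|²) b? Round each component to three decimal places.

a · b = (-8)·(-11) + 15·3 + (-9)·3 = 88 + 45 - 27 = 106
|b|² = 121 + 9 + 9 = 139
proj_b a = (106/139) · (-11, 3, 3) ≈ (-8.388, 2.288, 2.288)

(-8.388, 2.288, 2.288)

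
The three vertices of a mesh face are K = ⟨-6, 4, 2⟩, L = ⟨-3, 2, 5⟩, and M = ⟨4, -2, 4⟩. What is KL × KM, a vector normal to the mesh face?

KL = (3, -2, 3)
KM = (10, -6, 2)
i: (-2)·2 - 3·(-6) = -4 - (-18) = 14
j: 3·10 - 3·2 = 30 - 6 = 24
k: 3·(-6) - (-2)·10 = -18 - (-20) = 2
KL × KM = (14, 24, 2)

(14, 24, 2)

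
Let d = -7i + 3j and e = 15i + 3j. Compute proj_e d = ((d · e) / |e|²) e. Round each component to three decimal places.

(-6.154, -1.231)

d · e = (-7)·15 + 3·3 = -105 + 9 = -96
|e|² = 225 + 9 = 234
proj_e d = (-96/234) · (15, 3) ≈ (-6.154, -1.231)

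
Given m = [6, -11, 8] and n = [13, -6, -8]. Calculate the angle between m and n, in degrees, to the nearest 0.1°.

m · n = 6·13 + (-11)·(-6) + 8·(-8) = 78 + 66 - 64 = 80
|m|² = 36 + 121 + 64 = 221,  |m| = √221 ≈ 14.866069
|n|² = 169 + 36 + 64 = 269,  |n| = √269 ≈ 16.401219
cos θ = 80 / (14.866069 · 16.401219) ≈ 0.32811
θ = arccos(0.32811) ≈ 70.8°

70.8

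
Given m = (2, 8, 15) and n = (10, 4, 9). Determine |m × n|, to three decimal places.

150.838

i: 8·9 - 15·4 = 72 - 60 = 12
j: 15·10 - 2·9 = 150 - 18 = 132
k: 2·4 - 8·10 = 8 - 80 = -72
m × n = (12, 132, -72)
|m × n| = √(12² + 132² + (-72)²) = √22752 ≈ 150.8377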